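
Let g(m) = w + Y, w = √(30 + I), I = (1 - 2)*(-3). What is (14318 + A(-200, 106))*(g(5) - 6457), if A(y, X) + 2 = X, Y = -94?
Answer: -94478522 + 14422*√33 ≈ -9.4396e+7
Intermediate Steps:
I = 3 (I = -1*(-3) = 3)
w = √33 (w = √(30 + 3) = √33 ≈ 5.7446)
A(y, X) = -2 + X
g(m) = -94 + √33 (g(m) = √33 - 94 = -94 + √33)
(14318 + A(-200, 106))*(g(5) - 6457) = (14318 + (-2 + 106))*((-94 + √33) - 6457) = (14318 + 104)*(-6551 + √33) = 14422*(-6551 + √33) = -94478522 + 14422*√33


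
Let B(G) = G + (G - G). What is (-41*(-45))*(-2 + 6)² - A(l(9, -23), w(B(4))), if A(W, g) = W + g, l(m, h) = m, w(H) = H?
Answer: 29507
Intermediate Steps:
B(G) = G (B(G) = G + 0 = G)
(-41*(-45))*(-2 + 6)² - A(l(9, -23), w(B(4))) = (-41*(-45))*(-2 + 6)² - (9 + 4) = 1845*4² - 1*13 = 1845*16 - 13 = 29520 - 13 = 29507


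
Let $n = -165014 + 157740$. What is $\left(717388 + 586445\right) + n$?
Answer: $1296559$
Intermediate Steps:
$n = -7274$
$\left(717388 + 586445\right) + n = \left(717388 + 586445\right) - 7274 = 1303833 - 7274 = 1296559$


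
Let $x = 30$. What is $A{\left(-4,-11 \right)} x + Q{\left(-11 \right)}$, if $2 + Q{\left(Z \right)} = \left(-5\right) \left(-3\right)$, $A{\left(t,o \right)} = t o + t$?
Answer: $1213$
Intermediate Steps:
$A{\left(t,o \right)} = t + o t$ ($A{\left(t,o \right)} = o t + t = t + o t$)
$Q{\left(Z \right)} = 13$ ($Q{\left(Z \right)} = -2 - -15 = -2 + 15 = 13$)
$A{\left(-4,-11 \right)} x + Q{\left(-11 \right)} = - 4 \left(1 - 11\right) 30 + 13 = \left(-4\right) \left(-10\right) 30 + 13 = 40 \cdot 30 + 13 = 1200 + 13 = 1213$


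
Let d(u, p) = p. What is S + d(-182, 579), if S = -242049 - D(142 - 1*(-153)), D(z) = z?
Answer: -241765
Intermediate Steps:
S = -242344 (S = -242049 - (142 - 1*(-153)) = -242049 - (142 + 153) = -242049 - 1*295 = -242049 - 295 = -242344)
S + d(-182, 579) = -242344 + 579 = -241765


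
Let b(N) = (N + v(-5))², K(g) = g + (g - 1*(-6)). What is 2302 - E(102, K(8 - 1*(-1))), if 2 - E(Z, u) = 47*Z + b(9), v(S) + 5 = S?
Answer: 7095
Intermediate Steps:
v(S) = -5 + S
K(g) = 6 + 2*g (K(g) = g + (g + 6) = g + (6 + g) = 6 + 2*g)
b(N) = (-10 + N)² (b(N) = (N + (-5 - 5))² = (N - 10)² = (-10 + N)²)
E(Z, u) = 1 - 47*Z (E(Z, u) = 2 - (47*Z + (-10 + 9)²) = 2 - (47*Z + (-1)²) = 2 - (47*Z + 1) = 2 - (1 + 47*Z) = 2 + (-1 - 47*Z) = 1 - 47*Z)
2302 - E(102, K(8 - 1*(-1))) = 2302 - (1 - 47*102) = 2302 - (1 - 4794) = 2302 - 1*(-4793) = 2302 + 4793 = 7095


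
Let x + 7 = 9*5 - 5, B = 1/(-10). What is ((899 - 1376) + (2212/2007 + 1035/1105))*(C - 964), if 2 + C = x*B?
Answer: 113444512293/246415 ≈ 4.6038e+5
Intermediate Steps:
B = -⅒ ≈ -0.10000
x = 33 (x = -7 + (9*5 - 5) = -7 + (45 - 5) = -7 + 40 = 33)
C = -53/10 (C = -2 + 33*(-⅒) = -2 - 33/10 = -53/10 ≈ -5.3000)
((899 - 1376) + (2212/2007 + 1035/1105))*(C - 964) = ((899 - 1376) + (2212/2007 + 1035/1105))*(-53/10 - 964) = (-477 + (2212*(1/2007) + 1035*(1/1105)))*(-9693/10) = (-477 + (2212/2007 + 207/221))*(-9693/10) = (-477 + 904301/443547)*(-9693/10) = -210667618/443547*(-9693/10) = 113444512293/246415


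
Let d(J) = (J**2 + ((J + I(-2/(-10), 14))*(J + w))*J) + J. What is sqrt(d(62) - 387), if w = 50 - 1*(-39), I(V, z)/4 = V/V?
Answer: sqrt(621411) ≈ 788.30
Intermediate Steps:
I(V, z) = 4 (I(V, z) = 4*(V/V) = 4*1 = 4)
w = 89 (w = 50 + 39 = 89)
d(J) = J + J**2 + J*(4 + J)*(89 + J) (d(J) = (J**2 + ((J + 4)*(J + 89))*J) + J = (J**2 + ((4 + J)*(89 + J))*J) + J = (J**2 + J*(4 + J)*(89 + J)) + J = J + J**2 + J*(4 + J)*(89 + J))
sqrt(d(62) - 387) = sqrt(62*(357 + 62**2 + 94*62) - 387) = sqrt(62*(357 + 3844 + 5828) - 387) = sqrt(62*10029 - 387) = sqrt(621798 - 387) = sqrt(621411)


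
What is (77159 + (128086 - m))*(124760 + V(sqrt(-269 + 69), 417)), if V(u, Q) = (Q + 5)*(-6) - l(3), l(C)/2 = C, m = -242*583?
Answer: 42329267482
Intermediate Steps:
m = -141086
l(C) = 2*C
V(u, Q) = -36 - 6*Q (V(u, Q) = (Q + 5)*(-6) - 2*3 = (5 + Q)*(-6) - 1*6 = (-30 - 6*Q) - 6 = -36 - 6*Q)
(77159 + (128086 - m))*(124760 + V(sqrt(-269 + 69), 417)) = (77159 + (128086 - 1*(-141086)))*(124760 + (-36 - 6*417)) = (77159 + (128086 + 141086))*(124760 + (-36 - 2502)) = (77159 + 269172)*(124760 - 2538) = 346331*122222 = 42329267482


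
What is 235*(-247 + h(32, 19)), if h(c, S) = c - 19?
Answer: -54990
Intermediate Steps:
h(c, S) = -19 + c
235*(-247 + h(32, 19)) = 235*(-247 + (-19 + 32)) = 235*(-247 + 13) = 235*(-234) = -54990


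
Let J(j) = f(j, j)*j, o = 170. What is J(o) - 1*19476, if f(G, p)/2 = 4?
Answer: -18116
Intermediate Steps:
f(G, p) = 8 (f(G, p) = 2*4 = 8)
J(j) = 8*j
J(o) - 1*19476 = 8*170 - 1*19476 = 1360 - 19476 = -18116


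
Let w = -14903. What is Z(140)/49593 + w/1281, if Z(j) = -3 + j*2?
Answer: -576682/49593 ≈ -11.628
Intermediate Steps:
Z(j) = -3 + 2*j
Z(140)/49593 + w/1281 = (-3 + 2*140)/49593 - 14903/1281 = (-3 + 280)*(1/49593) - 14903*1/1281 = 277*(1/49593) - 2129/183 = 277/49593 - 2129/183 = -576682/49593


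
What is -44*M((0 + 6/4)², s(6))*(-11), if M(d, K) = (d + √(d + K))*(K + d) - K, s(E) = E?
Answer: 24321/4 + 3993*√33/2 ≈ 17549.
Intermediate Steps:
M(d, K) = -K + (K + d)*(d + √(K + d)) (M(d, K) = (d + √(K + d))*(K + d) - K = (K + d)*(d + √(K + d)) - K = -K + (K + d)*(d + √(K + d)))
-44*M((0 + 6/4)², s(6))*(-11) = -44*(((0 + 6/4)²)² - 1*6 + 6*(0 + 6/4)² + 6*√(6 + (0 + 6/4)²) + (0 + 6/4)²*√(6 + (0 + 6/4)²))*(-11) = -44*(((0 + 6*(¼))²)² - 6 + 6*(0 + 6*(¼))² + 6*√(6 + (0 + 6*(¼))²) + (0 + 6*(¼))²*√(6 + (0 + 6*(¼))²))*(-11) = -44*(((0 + 3/2)²)² - 6 + 6*(0 + 3/2)² + 6*√(6 + (0 + 3/2)²) + (0 + 3/2)²*√(6 + (0 + 3/2)²))*(-11) = -44*(((3/2)²)² - 6 + 6*(3/2)² + 6*√(6 + (3/2)²) + (3/2)²*√(6 + (3/2)²))*(-11) = -44*((9/4)² - 6 + 6*(9/4) + 6*√(6 + 9/4) + 9*√(6 + 9/4)/4)*(-11) = -44*(81/16 - 6 + 27/2 + 6*√(33/4) + 9*√(33/4)/4)*(-11) = -44*(81/16 - 6 + 27/2 + 6*(√33/2) + 9*(√33/2)/4)*(-11) = -44*(81/16 - 6 + 27/2 + 3*√33 + 9*√33/8)*(-11) = -44*(201/16 + 33*√33/8)*(-11) = (-2211/4 - 363*√33/2)*(-11) = 24321/4 + 3993*√33/2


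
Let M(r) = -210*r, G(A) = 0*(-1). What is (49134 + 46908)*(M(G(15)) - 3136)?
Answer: -301187712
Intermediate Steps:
G(A) = 0
(49134 + 46908)*(M(G(15)) - 3136) = (49134 + 46908)*(-210*0 - 3136) = 96042*(0 - 3136) = 96042*(-3136) = -301187712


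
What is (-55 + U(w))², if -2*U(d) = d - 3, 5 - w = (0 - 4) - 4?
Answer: 3600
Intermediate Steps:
w = 13 (w = 5 - ((0 - 4) - 4) = 5 - (-4 - 4) = 5 - 1*(-8) = 5 + 8 = 13)
U(d) = 3/2 - d/2 (U(d) = -(d - 3)/2 = -(-3 + d)/2 = 3/2 - d/2)
(-55 + U(w))² = (-55 + (3/2 - ½*13))² = (-55 + (3/2 - 13/2))² = (-55 - 5)² = (-60)² = 3600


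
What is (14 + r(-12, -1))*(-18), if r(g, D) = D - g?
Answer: -450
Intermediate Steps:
(14 + r(-12, -1))*(-18) = (14 + (-1 - 1*(-12)))*(-18) = (14 + (-1 + 12))*(-18) = (14 + 11)*(-18) = 25*(-18) = -450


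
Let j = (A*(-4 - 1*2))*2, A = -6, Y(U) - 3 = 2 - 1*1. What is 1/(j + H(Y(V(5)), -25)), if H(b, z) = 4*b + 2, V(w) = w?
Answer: 1/90 ≈ 0.011111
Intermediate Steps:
Y(U) = 4 (Y(U) = 3 + (2 - 1*1) = 3 + (2 - 1) = 3 + 1 = 4)
H(b, z) = 2 + 4*b
j = 72 (j = -6*(-4 - 1*2)*2 = -6*(-4 - 2)*2 = -6*(-6)*2 = 36*2 = 72)
1/(j + H(Y(V(5)), -25)) = 1/(72 + (2 + 4*4)) = 1/(72 + (2 + 16)) = 1/(72 + 18) = 1/90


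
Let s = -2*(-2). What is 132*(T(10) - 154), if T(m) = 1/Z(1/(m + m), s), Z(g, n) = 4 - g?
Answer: -1603272/79 ≈ -20295.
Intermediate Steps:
s = 4
T(m) = 1/(4 - 1/(2*m)) (T(m) = 1/(4 - 1/(m + m)) = 1/(4 - 1/(2*m)))
132*(T(10) - 154) = 132*(2*10/(-1 + 8*10) - 154) = 132*(2*10/(-1 + 80) - 154) = 132*(2*10/79 - 154) = 132*(2*10*(1/79) - 154) = 132*(20/79 - 154) = 132*(-12146/79) = -1603272/79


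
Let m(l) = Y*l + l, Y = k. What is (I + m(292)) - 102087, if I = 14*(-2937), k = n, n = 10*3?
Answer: -134153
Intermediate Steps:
n = 30
k = 30
I = -41118
Y = 30
m(l) = 31*l (m(l) = 30*l + l = 31*l)
(I + m(292)) - 102087 = (-41118 + 31*292) - 102087 = (-41118 + 9052) - 102087 = -32066 - 102087 = -134153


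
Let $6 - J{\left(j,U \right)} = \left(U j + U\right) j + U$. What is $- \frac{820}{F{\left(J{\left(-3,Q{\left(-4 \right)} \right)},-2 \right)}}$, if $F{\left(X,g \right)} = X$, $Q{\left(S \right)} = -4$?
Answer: $- \frac{410}{17} \approx -24.118$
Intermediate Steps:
$J{\left(j,U \right)} = 6 - U - j \left(U + U j\right)$ ($J{\left(j,U \right)} = 6 - \left(\left(U j + U\right) j + U\right) = 6 - \left(\left(U + U j\right) j + U\right) = 6 - \left(j \left(U + U j\right) + U\right) = 6 - \left(U + j \left(U + U j\right)\right) = 6 - U - j \left(U + U j\right)$)
$- \frac{820}{F{\left(J{\left(-3,Q{\left(-4 \right)} \right)},-2 \right)}} = - \frac{820}{6 - -4 - \left(-4\right) \left(-3\right) - - 4 \left(-3\right)^{2}} = - \frac{820}{6 + 4 - 12 - \left(-4\right) 9} = - \frac{820}{6 + 4 - 12 + 36} = - \frac{820}{34} = \left(-820\right) \frac{1}{34} = - \frac{410}{17}$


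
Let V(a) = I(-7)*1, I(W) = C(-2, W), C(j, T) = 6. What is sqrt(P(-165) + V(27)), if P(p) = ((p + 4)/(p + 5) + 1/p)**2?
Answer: sqrt(195159361)/5280 ≈ 2.6458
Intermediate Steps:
I(W) = 6
V(a) = 6 (V(a) = 6*1 = 6)
P(p) = (1/p + (4 + p)/(5 + p))**2 (P(p) = ((4 + p)/(5 + p) + 1/p)**2 = (1/p + (4 + p)/(5 + p))**2)
sqrt(P(-165) + V(27)) = sqrt((5 + (-165)**2 + 5*(-165))**2/((-165)**2*(5 - 165)**2) + 6) = sqrt((1/27225)*(5 + 27225 - 825)**2/(-160)**2 + 6) = sqrt((1/27225)*(1/25600)*26405**2 + 6) = sqrt((1/27225)*(1/25600)*697224025 + 6) = sqrt(27888961/27878400 + 6) = sqrt(195159361/27878400) = sqrt(195159361)/5280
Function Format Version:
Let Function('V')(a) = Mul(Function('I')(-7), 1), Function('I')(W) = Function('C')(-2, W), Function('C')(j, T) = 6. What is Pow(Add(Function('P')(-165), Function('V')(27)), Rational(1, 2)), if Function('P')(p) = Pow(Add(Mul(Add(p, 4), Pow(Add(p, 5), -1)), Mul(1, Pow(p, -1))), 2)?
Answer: Mul(Rational(1, 5280), Pow(195159361, Rational(1, 2))) ≈ 2.6458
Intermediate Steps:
Function('I')(W) = 6
Function('V')(a) = 6 (Function('V')(a) = Mul(6, 1) = 6)
Function('P')(p) = Pow(Add(Pow(p, -1), Mul(Pow(Add(5, p), -1), Add(4, p))), 2) (Function('P')(p) = Pow(Add(Mul(Add(4, p), Pow(Add(5, p), -1)), Pow(p, -1)), 2) = Pow(Add(Mul(Pow(Add(5, p), -1), Add(4, p)), Pow(p, -1)), 2) = Pow(Add(Pow(p, -1), Mul(Pow(Add(5, p), -1), Add(4, p))), 2))
Pow(Add(Function('P')(-165), Function('V')(27)), Rational(1, 2)) = Pow(Add(Mul(Pow(-165, -2), Pow(Add(5, -165), -2), Pow(Add(5, Pow(-165, 2), Mul(5, -165)), 2)), 6), Rational(1, 2)) = Pow(Add(Mul(Rational(1, 27225), Pow(-160, -2), Pow(Add(5, 27225, -825), 2)), 6), Rational(1, 2)) = Pow(Add(Mul(Rational(1, 27225), Rational(1, 25600), Pow(26405, 2)), 6), Rational(1, 2)) = Pow(Add(Mul(Rational(1, 27225), Rational(1, 25600), 697224025), 6), Rational(1, 2)) = Pow(Add(Rational(27888961, 27878400), 6), Rational(1, 2)) = Pow(Rational(195159361, 27878400), Rational(1, 2)) = Mul(Rational(1, 5280), Pow(195159361, Rational(1, 2)))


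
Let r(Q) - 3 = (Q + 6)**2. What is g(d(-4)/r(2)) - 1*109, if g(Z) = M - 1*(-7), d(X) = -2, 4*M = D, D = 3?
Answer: -405/4 ≈ -101.25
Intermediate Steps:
M = 3/4 (M = (1/4)*3 = 3/4 ≈ 0.75000)
r(Q) = 3 + (6 + Q)**2 (r(Q) = 3 + (Q + 6)**2 = 3 + (6 + Q)**2)
g(Z) = 31/4 (g(Z) = 3/4 - 1*(-7) = 3/4 + 7 = 31/4)
g(d(-4)/r(2)) - 1*109 = 31/4 - 1*109 = 31/4 - 109 = -405/4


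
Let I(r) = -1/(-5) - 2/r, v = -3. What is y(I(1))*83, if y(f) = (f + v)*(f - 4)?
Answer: 57768/25 ≈ 2310.7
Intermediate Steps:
I(r) = 1/5 - 2/r (I(r) = -1*(-1/5) - 2/r = 1/5 - 2/r)
y(f) = (-4 + f)*(-3 + f) (y(f) = (f - 3)*(f - 4) = (-3 + f)*(-4 + f) = (-4 + f)*(-3 + f))
y(I(1))*83 = (12 + ((1/5)*(-10 + 1)/1)**2 - 7*(-10 + 1)/(5*1))*83 = (12 + ((1/5)*1*(-9))**2 - 7*(-9)/5)*83 = (12 + (-9/5)**2 - 7*(-9/5))*83 = (12 + 81/25 + 63/5)*83 = (696/25)*83 = 57768/25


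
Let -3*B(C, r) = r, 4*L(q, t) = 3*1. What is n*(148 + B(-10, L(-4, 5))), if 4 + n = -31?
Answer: -20685/4 ≈ -5171.3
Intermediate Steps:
n = -35 (n = -4 - 31 = -35)
L(q, t) = ¾ (L(q, t) = (3*1)/4 = (¼)*3 = ¾)
B(C, r) = -r/3
n*(148 + B(-10, L(-4, 5))) = -35*(148 - ⅓*¾) = -35*(148 - ¼) = -35*591/4 = -20685/4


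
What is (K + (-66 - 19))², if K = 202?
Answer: 13689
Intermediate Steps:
(K + (-66 - 19))² = (202 + (-66 - 19))² = (202 - 85)² = 117² = 13689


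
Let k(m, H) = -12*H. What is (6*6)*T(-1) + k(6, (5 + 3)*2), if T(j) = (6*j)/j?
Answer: 24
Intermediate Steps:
T(j) = 6
(6*6)*T(-1) + k(6, (5 + 3)*2) = (6*6)*6 - 12*(5 + 3)*2 = 36*6 - 96*2 = 216 - 12*16 = 216 - 192 = 24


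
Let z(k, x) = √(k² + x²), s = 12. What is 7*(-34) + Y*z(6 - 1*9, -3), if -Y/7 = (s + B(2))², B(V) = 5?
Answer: -238 - 6069*√2 ≈ -8820.9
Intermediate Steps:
Y = -2023 (Y = -7*(12 + 5)² = -7*17² = -7*289 = -2023)
7*(-34) + Y*z(6 - 1*9, -3) = 7*(-34) - 2023*√((6 - 1*9)² + (-3)²) = -238 - 2023*√((6 - 9)² + 9) = -238 - 2023*√((-3)² + 9) = -238 - 2023*√(9 + 9) = -238 - 6069*√2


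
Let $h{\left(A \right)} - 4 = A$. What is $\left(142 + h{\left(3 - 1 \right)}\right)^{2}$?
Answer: $21904$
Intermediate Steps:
$h{\left(A \right)} = 4 + A$
$\left(142 + h{\left(3 - 1 \right)}\right)^{2} = \left(142 + \left(4 + \left(3 - 1\right)\right)\right)^{2} = \left(142 + \left(4 + 2\right)\right)^{2} = \left(142 + 6\right)^{2} = 148^{2} = 21904$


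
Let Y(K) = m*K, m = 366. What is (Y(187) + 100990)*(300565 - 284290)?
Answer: 2757505800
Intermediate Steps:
Y(K) = 366*K
(Y(187) + 100990)*(300565 - 284290) = (366*187 + 100990)*(300565 - 284290) = (68442 + 100990)*16275 = 169432*16275 = 2757505800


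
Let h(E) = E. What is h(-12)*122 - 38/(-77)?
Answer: -112690/77 ≈ -1463.5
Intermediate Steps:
h(-12)*122 - 38/(-77) = -12*122 - 38/(-77) = -1464 - 38*(-1/77) = -1464 + 38/77 = -112690/77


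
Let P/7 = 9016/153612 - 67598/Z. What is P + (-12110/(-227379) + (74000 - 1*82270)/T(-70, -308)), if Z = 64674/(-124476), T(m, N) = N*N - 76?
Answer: 16718566429182825317185/18357395598490434 ≈ 9.1073e+5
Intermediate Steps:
T(m, N) = -76 + N² (T(m, N) = N² - 76 = -76 + N²)
Z = -10779/20746 (Z = 64674*(-1/124476) = -10779/20746 ≈ -0.51957)
P = 125663847883910/137981979 (P = 7*(9016/153612 - 67598/(-10779/20746)) = 7*(9016*(1/153612) - 67598*(-20746/10779)) = 7*(2254/38403 + 1402388108/10779) = 7*(17951978269130/137981979) = 125663847883910/137981979 ≈ 9.1073e+5)
P + (-12110/(-227379) + (74000 - 1*82270)/T(-70, -308)) = 125663847883910/137981979 + (-12110/(-227379) + (74000 - 1*82270)/(-76 + (-308)²)) = 125663847883910/137981979 + (-12110*(-1/227379) + (74000 - 82270)/(-76 + 94864)) = 125663847883910/137981979 + (12110/227379 - 8270/94788) = 125663847883910/137981979 + (12110/227379 - 8270*1/94788) = 125663847883910/137981979 + (12110/227379 - 4135/47394) = 125663847883910/137981979 - 122090275/3592133442 = 16718566429182825317185/18357395598490434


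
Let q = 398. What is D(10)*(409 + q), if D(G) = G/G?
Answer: 807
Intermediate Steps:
D(G) = 1
D(10)*(409 + q) = 1*(409 + 398) = 1*807 = 807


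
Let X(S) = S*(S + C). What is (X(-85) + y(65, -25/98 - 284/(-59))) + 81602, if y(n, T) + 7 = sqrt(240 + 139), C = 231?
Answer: 69185 + sqrt(379) ≈ 69205.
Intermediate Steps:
X(S) = S*(231 + S) (X(S) = S*(S + 231) = S*(231 + S))
y(n, T) = -7 + sqrt(379) (y(n, T) = -7 + sqrt(240 + 139) = -7 + sqrt(379))
(X(-85) + y(65, -25/98 - 284/(-59))) + 81602 = (-85*(231 - 85) + (-7 + sqrt(379))) + 81602 = (-85*146 + (-7 + sqrt(379))) + 81602 = (-12410 + (-7 + sqrt(379))) + 81602 = (-12417 + sqrt(379)) + 81602 = 69185 + sqrt(379)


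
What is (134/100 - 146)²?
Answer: 52316289/2500 ≈ 20927.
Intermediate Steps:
(134/100 - 146)² = (134*(1/100) - 146)² = (67/50 - 146)² = (-7233/50)² = 52316289/2500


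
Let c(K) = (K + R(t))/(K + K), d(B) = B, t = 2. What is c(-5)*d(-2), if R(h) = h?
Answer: -⅗ ≈ -0.60000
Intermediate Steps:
c(K) = (2 + K)/(2*K) (c(K) = (K + 2)/(K + K) = (2 + K)/((2*K)) = (2 + K)*(1/(2*K)) = (2 + K)/(2*K))
c(-5)*d(-2) = ((½)*(2 - 5)/(-5))*(-2) = ((½)*(-⅕)*(-3))*(-2) = (3/10)*(-2) = -⅗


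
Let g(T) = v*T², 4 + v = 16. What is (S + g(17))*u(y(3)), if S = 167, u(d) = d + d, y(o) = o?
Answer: 21810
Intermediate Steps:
v = 12 (v = -4 + 16 = 12)
u(d) = 2*d
g(T) = 12*T²
(S + g(17))*u(y(3)) = (167 + 12*17²)*(2*3) = (167 + 12*289)*6 = (167 + 3468)*6 = 3635*6 = 21810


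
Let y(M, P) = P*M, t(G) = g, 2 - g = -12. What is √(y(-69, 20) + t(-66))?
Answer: I*√1366 ≈ 36.959*I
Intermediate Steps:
g = 14 (g = 2 - 1*(-12) = 2 + 12 = 14)
t(G) = 14
y(M, P) = M*P
√(y(-69, 20) + t(-66)) = √(-69*20 + 14) = √(-1380 + 14) = √(-1366) = I*√1366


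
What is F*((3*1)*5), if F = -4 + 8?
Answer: 60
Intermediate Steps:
F = 4
F*((3*1)*5) = 4*((3*1)*5) = 4*(3*5) = 4*15 = 60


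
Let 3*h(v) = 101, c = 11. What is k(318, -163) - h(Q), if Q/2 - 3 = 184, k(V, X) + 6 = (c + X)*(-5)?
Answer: 2161/3 ≈ 720.33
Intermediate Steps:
k(V, X) = -61 - 5*X (k(V, X) = -6 + (11 + X)*(-5) = -6 + (-55 - 5*X) = -61 - 5*X)
Q = 374 (Q = 6 + 2*184 = 6 + 368 = 374)
h(v) = 101/3 (h(v) = (⅓)*101 = 101/3)
k(318, -163) - h(Q) = (-61 - 5*(-163)) - 1*101/3 = (-61 + 815) - 101/3 = 754 - 101/3 = 2161/3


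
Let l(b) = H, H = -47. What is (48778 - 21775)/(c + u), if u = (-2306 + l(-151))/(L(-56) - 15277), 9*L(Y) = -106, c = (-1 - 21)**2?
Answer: 3715585797/66619093 ≈ 55.774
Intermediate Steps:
c = 484 (c = (-22)**2 = 484)
l(b) = -47
L(Y) = -106/9 (L(Y) = (1/9)*(-106) = -106/9)
u = 21177/137599 (u = (-2306 - 47)/(-106/9 - 15277) = -2353/(-137599/9) = -2353*(-9/137599) = 21177/137599 ≈ 0.15390)
(48778 - 21775)/(c + u) = (48778 - 21775)/(484 + 21177/137599) = 27003/(66619093/137599) = 27003*(137599/66619093) = 3715585797/66619093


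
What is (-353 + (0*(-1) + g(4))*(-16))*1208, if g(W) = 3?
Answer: -484408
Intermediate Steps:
(-353 + (0*(-1) + g(4))*(-16))*1208 = (-353 + (0*(-1) + 3)*(-16))*1208 = (-353 + (0 + 3)*(-16))*1208 = (-353 + 3*(-16))*1208 = (-353 - 48)*1208 = -401*1208 = -484408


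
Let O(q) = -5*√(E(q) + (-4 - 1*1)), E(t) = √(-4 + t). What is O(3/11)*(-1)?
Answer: 5*√(-605 + 11*I*√451)/11 ≈ 2.1207 + 11.38*I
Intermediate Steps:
O(q) = -5*√(-5 + √(-4 + q)) (O(q) = -5*√(√(-4 + q) + (-4 - 1*1)) = -5*√(√(-4 + q) + (-4 - 1)) = -5*√(√(-4 + q) - 5) = -5*√(-5 + √(-4 + q)))
O(3/11)*(-1) = -5*√(-5 + √(-4 + 3/11))*(-1) = -5*√(-5 + √(-41/11))*(-1) = -5*√(-5 + I*√451/11)*(-1) = 5*√(-5 + I*√451/11)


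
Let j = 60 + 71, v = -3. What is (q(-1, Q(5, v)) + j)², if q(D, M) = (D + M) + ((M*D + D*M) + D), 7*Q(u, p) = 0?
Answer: 16641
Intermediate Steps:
Q(u, p) = 0 (Q(u, p) = (⅐)*0 = 0)
q(D, M) = M + 2*D + 2*D*M (q(D, M) = (D + M) + ((D*M + D*M) + D) = (D + M) + (2*D*M + D) = (D + M) + (D + 2*D*M) = M + 2*D + 2*D*M)
j = 131
(q(-1, Q(5, v)) + j)² = ((0 + 2*(-1) + 2*(-1)*0) + 131)² = ((0 - 2 + 0) + 131)² = (-2 + 131)² = 129² = 16641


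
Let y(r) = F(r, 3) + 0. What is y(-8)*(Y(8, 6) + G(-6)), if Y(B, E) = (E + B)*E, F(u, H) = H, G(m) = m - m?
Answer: 252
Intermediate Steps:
G(m) = 0
Y(B, E) = E*(B + E) (Y(B, E) = (B + E)*E = E*(B + E))
y(r) = 3 (y(r) = 3 + 0 = 3)
y(-8)*(Y(8, 6) + G(-6)) = 3*(6*(8 + 6) + 0) = 3*(6*14 + 0) = 3*(84 + 0) = 3*84 = 252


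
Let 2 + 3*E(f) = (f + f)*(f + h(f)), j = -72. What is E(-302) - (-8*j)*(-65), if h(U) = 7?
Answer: 290498/3 ≈ 96833.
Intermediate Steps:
E(f) = -2/3 + 2*f*(7 + f)/3 (E(f) = -2/3 + ((f + f)*(f + 7))/3 = -2/3 + ((2*f)*(7 + f))/3 = -2/3 + (2*f*(7 + f))/3 = -2/3 + 2*f*(7 + f)/3)
E(-302) - (-8*j)*(-65) = (-2/3 + (2/3)*(-302)**2 + (14/3)*(-302)) - (-8*(-72))*(-65) = (-2/3 + (2/3)*91204 - 4228/3) - 576*(-65) = (-2/3 + 182408/3 - 4228/3) - 1*(-37440) = 178178/3 + 37440 = 290498/3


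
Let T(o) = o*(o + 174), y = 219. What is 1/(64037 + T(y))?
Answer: 1/150104 ≈ 6.6620e-6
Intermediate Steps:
T(o) = o*(174 + o)
1/(64037 + T(y)) = 1/(64037 + 219*(174 + 219)) = 1/(64037 + 219*393) = 1/(64037 + 86067) = 1/150104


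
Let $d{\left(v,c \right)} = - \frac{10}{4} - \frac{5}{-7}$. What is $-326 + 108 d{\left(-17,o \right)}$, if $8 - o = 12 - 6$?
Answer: $- \frac{3632}{7} \approx -518.86$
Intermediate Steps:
$o = 2$ ($o = 8 - \left(12 - 6\right) = 8 - 6 = 2$)
$d{\left(v,c \right)} = - \frac{25}{14}$ ($d{\left(v,c \right)} = \left(-10\right) \frac{1}{4} - - \frac{5}{7} = - \frac{5}{2} + \frac{5}{7} = - \frac{25}{14}$)
$-326 + 108 d{\left(-17,o \right)} = -326 + 108 \left(- \frac{25}{14}\right) = -326 - \frac{1350}{7} = - \frac{3632}{7}$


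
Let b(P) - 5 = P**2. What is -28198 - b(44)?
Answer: -30139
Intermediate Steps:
b(P) = 5 + P**2
-28198 - b(44) = -28198 - (5 + 44**2) = -28198 - (5 + 1936) = -28198 - 1*1941 = -28198 - 1941 = -30139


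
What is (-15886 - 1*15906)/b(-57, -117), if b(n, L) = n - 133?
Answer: 15896/95 ≈ 167.33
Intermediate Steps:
b(n, L) = -133 + n
(-15886 - 1*15906)/b(-57, -117) = (-15886 - 1*15906)/(-133 - 57) = (-15886 - 15906)/(-190) = -31792*(-1/190) = 15896/95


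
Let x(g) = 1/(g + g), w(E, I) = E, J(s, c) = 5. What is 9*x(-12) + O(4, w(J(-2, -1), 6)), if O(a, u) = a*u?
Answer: 157/8 ≈ 19.625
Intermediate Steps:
x(g) = 1/(2*g)
9*x(-12) + O(4, w(J(-2, -1), 6)) = 9*((½)/(-12)) + 4*5 = 9*((½)*(-1/12)) + 20 = 9*(-1/24) + 20 = -3/8 + 20 = 157/8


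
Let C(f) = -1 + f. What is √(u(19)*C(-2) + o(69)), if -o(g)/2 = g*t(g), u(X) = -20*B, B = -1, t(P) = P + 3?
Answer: 14*I*√51 ≈ 99.98*I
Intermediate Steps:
t(P) = 3 + P
u(X) = 20 (u(X) = -20*(-1) = 20)
o(g) = -2*g*(3 + g)
√(u(19)*C(-2) + o(69)) = √(20*(-1 - 2) - 2*69*(3 + 69)) = √(20*(-3) - 2*69*72) = √(-60 - 9936) = √(-9996) = 14*I*√51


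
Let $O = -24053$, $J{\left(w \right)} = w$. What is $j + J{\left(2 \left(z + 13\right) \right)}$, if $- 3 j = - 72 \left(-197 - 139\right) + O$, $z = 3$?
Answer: $- \frac{43}{3} \approx -14.333$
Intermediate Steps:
$j = - \frac{139}{3}$ ($j = - \frac{- 72 \left(-197 - 139\right) - 24053}{3} = - \frac{\left(-72\right) \left(-336\right) - 24053}{3} = - \frac{24192 - 24053}{3} = \left(- \frac{1}{3}\right) 139 = - \frac{139}{3} \approx -46.333$)
$j + J{\left(2 \left(z + 13\right) \right)} = - \frac{139}{3} + 2 \left(3 + 13\right) = - \frac{139}{3} + 2 \cdot 16 = - \frac{139}{3} + 32 = - \frac{43}{3}$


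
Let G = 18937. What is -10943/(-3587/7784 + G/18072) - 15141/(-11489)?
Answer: -552645948550731/29649283163 ≈ -18639.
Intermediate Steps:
-10943/(-3587/7784 + G/18072) - 15141/(-11489) = -10943/(-3587/7784 + 18937/18072) - 15141/(-11489) = -10943/(-3587*1/7784 + 18937*(1/18072)) - 15141*(-1/11489) = -10943/(-3587/7784 + 18937/18072) + 15141/11489 = -10943/2580667/4396014 + 15141/11489 = -10943*4396014/2580667 + 15141/11489 = -48105581202/2580667 + 15141/11489 = -552645948550731/29649283163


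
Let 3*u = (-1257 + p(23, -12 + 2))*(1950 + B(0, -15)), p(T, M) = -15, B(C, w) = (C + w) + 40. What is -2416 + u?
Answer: -839816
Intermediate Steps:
B(C, w) = 40 + C + w
u = -837400 (u = ((-1257 - 15)*(1950 + (40 + 0 - 15)))/3 = (-1272*(1950 + 25))/3 = (-1272*1975)/3 = (1/3)*(-2512200) = -837400)
-2416 + u = -2416 - 837400 = -839816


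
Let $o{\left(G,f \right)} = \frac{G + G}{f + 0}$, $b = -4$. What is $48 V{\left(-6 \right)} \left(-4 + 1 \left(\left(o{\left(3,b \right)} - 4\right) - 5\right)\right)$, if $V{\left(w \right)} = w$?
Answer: $4176$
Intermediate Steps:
$o{\left(G,f \right)} = \frac{2 G}{f}$
$48 V{\left(-6 \right)} \left(-4 + 1 \left(\left(o{\left(3,b \right)} - 4\right) - 5\right)\right) = 48 \left(-6\right) \left(-4 + 1 \left(\left(2 \cdot 3 \frac{1}{-4} - 4\right) - 5\right)\right) = - 288 \left(-4 + 1 \left(\left(2 \cdot 3 \left(- \frac{1}{4}\right) - 4\right) - 5\right)\right) = - 288 \left(-4 + 1 \left(\left(- \frac{3}{2} - 4\right) - 5\right)\right) = - 288 \left(-4 + 1 \left(- \frac{11}{2} - 5\right)\right) = - 288 \left(-4 + 1 \left(- \frac{21}{2}\right)\right) = - 288 \left(-4 - \frac{21}{2}\right) = \left(-288\right) \left(- \frac{29}{2}\right) = 4176$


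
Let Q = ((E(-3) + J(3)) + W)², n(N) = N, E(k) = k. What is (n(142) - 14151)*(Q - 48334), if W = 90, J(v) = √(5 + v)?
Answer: 570964813 - 4875132*√2 ≈ 5.6407e+8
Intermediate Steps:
Q = (87 + 2*√2)² (Q = ((-3 + √(5 + 3)) + 90)² = ((-3 + √8) + 90)² = ((-3 + 2*√2) + 90)² = (87 + 2*√2)² ≈ 8069.1)
(n(142) - 14151)*(Q - 48334) = (142 - 14151)*((7577 + 348*√2) - 48334) = -14009*(-40757 + 348*√2) = 570964813 - 4875132*√2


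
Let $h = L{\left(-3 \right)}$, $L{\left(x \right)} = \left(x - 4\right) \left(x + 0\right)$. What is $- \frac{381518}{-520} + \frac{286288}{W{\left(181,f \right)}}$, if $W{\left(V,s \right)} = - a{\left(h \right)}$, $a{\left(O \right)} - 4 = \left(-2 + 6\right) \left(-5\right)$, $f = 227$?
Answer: $\frac{4842939}{260} \approx 18627.0$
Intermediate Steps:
$L{\left(x \right)} = x \left(-4 + x\right)$ ($L{\left(x \right)} = \left(-4 + x\right) x = x \left(-4 + x\right)$)
$h = 21$ ($h = - 3 \left(-4 - 3\right) = \left(-3\right) \left(-7\right) = 21$)
$a{\left(O \right)} = -16$ ($a{\left(O \right)} = 4 + \left(-2 + 6\right) \left(-5\right) = 4 + 4 \left(-5\right) = 4 - 20 = -16$)
$W{\left(V,s \right)} = 16$ ($W{\left(V,s \right)} = \left(-1\right) \left(-16\right) = 16$)
$- \frac{381518}{-520} + \frac{286288}{W{\left(181,f \right)}} = - \frac{381518}{-520} + \frac{286288}{16} = \left(-381518\right) \left(- \frac{1}{520}\right) + 286288 \cdot \frac{1}{16} = \frac{190759}{260} + 17893 = \frac{4842939}{260}$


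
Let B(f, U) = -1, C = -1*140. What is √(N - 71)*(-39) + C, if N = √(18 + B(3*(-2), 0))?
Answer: -140 - 39*I*√(71 - √17) ≈ -140.0 - 318.94*I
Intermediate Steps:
C = -140
N = √17 (N = √(18 - 1) = √17 ≈ 4.1231)
√(N - 71)*(-39) + C = √(√17 - 71)*(-39) - 140 = √(-71 + √17)*(-39) - 140 = -39*√(-71 + √17) - 140 = -140 - 39*√(-71 + √17)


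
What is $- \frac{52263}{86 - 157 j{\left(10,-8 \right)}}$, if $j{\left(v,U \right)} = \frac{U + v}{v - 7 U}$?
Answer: $- \frac{1724679}{2681} \approx -643.3$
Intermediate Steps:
$j{\left(v,U \right)} = \frac{U + v}{v - 7 U}$
$- \frac{52263}{86 - 157 j{\left(10,-8 \right)}} = - \frac{52263}{86 - 157 \frac{-8 + 10}{10 - -56}} = - \frac{52263}{86 - 157 \frac{1}{10 + 56} \cdot 2} = - \frac{52263}{86 - 157 \cdot \frac{1}{66} \cdot 2} = - \frac{52263}{86 - \frac{157}{33}} = - \frac{52263}{\frac{2681}{33}} = \left(-52263\right) \frac{33}{2681} = - \frac{1724679}{2681}$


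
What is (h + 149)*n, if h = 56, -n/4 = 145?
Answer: -118900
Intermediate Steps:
n = -580 (n = -4*145 = -580)
(h + 149)*n = (56 + 149)*(-580) = 205*(-580) = -118900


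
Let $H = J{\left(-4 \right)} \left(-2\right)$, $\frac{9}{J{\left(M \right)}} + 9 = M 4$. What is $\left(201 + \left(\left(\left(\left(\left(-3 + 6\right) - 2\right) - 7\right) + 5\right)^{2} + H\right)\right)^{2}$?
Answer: $\frac{25684624}{625} \approx 41095.0$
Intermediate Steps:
$J{\left(M \right)} = \frac{9}{-9 + 4 M}$ ($J{\left(M \right)} = \frac{9}{-9 + M 4} = \frac{9}{-9 + 4 M}$)
$H = \frac{18}{25}$ ($H = \frac{9}{-9 + 4 \left(-4\right)} \left(-2\right) = \frac{9}{-9 - 16} \left(-2\right) = \frac{9}{-25} \left(-2\right) = 9 \left(- \frac{1}{25}\right) \left(-2\right) = \left(- \frac{9}{25}\right) \left(-2\right) = \frac{18}{25} \approx 0.72$)
$\left(201 + \left(\left(\left(\left(\left(-3 + 6\right) - 2\right) - 7\right) + 5\right)^{2} + H\right)\right)^{2} = \left(201 + \left(\left(\left(\left(\left(-3 + 6\right) - 2\right) - 7\right) + 5\right)^{2} + \frac{18}{25}\right)\right)^{2} = \left(201 + \left(\left(\left(\left(3 - 2\right) - 7\right) + 5\right)^{2} + \frac{18}{25}\right)\right)^{2} = \left(201 + \left(\left(\left(1 - 7\right) + 5\right)^{2} + \frac{18}{25}\right)\right)^{2} = \left(201 + \left(\left(-6 + 5\right)^{2} + \frac{18}{25}\right)\right)^{2} = \left(201 + \left(\left(-1\right)^{2} + \frac{18}{25}\right)\right)^{2} = \left(201 + \left(1 + \frac{18}{25}\right)\right)^{2} = \left(201 + \frac{43}{25}\right)^{2} = \left(\frac{5068}{25}\right)^{2} = \frac{25684624}{625}$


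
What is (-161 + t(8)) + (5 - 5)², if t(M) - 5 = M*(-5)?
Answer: -196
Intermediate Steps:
t(M) = 5 - 5*M (t(M) = 5 + M*(-5) = 5 - 5*M)
(-161 + t(8)) + (5 - 5)² = (-161 + (5 - 5*8)) + (5 - 5)² = (-161 + (5 - 40)) + 0² = (-161 - 35) + 0 = -196 + 0 = -196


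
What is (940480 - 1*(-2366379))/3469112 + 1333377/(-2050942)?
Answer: 1078270929977/3557473751752 ≈ 0.30310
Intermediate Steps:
(940480 - 1*(-2366379))/3469112 + 1333377/(-2050942) = (940480 + 2366379)*(1/3469112) + 1333377*(-1/2050942) = 3306859*(1/3469112) - 1333377/2050942 = 3306859/3469112 - 1333377/2050942 = 1078270929977/3557473751752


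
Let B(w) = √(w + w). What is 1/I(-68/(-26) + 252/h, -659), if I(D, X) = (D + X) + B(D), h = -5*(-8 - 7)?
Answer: -68975725/45041583989 - 3250*√12623/45041583989 ≈ -0.0015395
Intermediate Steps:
B(w) = √2*√w (B(w) = √(2*w) = √2*√w)
h = 75 (h = -5*(-15) = 75)
I(D, X) = D + X + √2*√D (I(D, X) = (D + X) + √2*√D = D + X + √2*√D)
1/I(-68/(-26) + 252/h, -659) = 1/((-68/(-26) + 252/75) - 659 + √2*√(-68/(-26) + 252/75)) = 1/((-68*(-1/26) + 252*(1/75)) - 659 + √2*√(-68*(-1/26) + 252*(1/75))) = 1/((34/13 + 84/25) - 659 + √2*√(34/13 + 84/25)) = 1/(1942/325 - 659 + √2*√(1942/325)) = 1/(1942/325 - 659 + √2*(√25246/65)) = 1/(1942/325 - 659 + 2*√12623/65) = 1/(-212233/325 + 2*√12623/65)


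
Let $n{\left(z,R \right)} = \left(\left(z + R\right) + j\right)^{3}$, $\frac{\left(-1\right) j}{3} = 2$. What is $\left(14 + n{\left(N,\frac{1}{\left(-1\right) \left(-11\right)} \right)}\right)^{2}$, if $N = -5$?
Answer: $\frac{2921932121956}{1771561} \approx 1.6494 \cdot 10^{6}$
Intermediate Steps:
$j = -6$ ($j = \left(-3\right) 2 = -6$)
$n{\left(z,R \right)} = \left(-6 + R + z\right)^{3}$ ($n{\left(z,R \right)} = \left(\left(z + R\right) - 6\right)^{3} = \left(\left(R + z\right) - 6\right)^{3} = \left(-6 + R + z\right)^{3}$)
$\left(14 + n{\left(N,\frac{1}{\left(-1\right) \left(-11\right)} \right)}\right)^{2} = \left(14 + \left(-6 + \frac{1}{\left(-1\right) \left(-11\right)} - 5\right)^{3}\right)^{2} = \left(14 + \left(-6 + \frac{1}{11} - 5\right)^{3}\right)^{2} = \left(14 + \left(- \frac{120}{11}\right)^{3}\right)^{2} = \left(14 - \frac{1728000}{1331}\right)^{2} = \left(- \frac{1709366}{1331}\right)^{2} = \frac{2921932121956}{1771561}$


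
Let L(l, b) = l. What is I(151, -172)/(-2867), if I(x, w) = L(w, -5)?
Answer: 172/2867 ≈ 0.059993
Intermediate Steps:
I(x, w) = w
I(151, -172)/(-2867) = -172/(-2867) = -172*(-1/2867) = 172/2867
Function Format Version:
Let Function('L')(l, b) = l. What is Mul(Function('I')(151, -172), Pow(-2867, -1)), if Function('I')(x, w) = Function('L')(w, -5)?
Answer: Rational(172, 2867) ≈ 0.059993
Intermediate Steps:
Function('I')(x, w) = w
Mul(Function('I')(151, -172), Pow(-2867, -1)) = Mul(-172, Pow(-2867, -1)) = Mul(-172, Rational(-1, 2867)) = Rational(172, 2867)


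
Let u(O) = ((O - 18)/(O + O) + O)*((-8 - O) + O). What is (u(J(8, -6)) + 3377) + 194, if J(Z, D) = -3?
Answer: 3567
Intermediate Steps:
u(O) = -8*O - 4*(-18 + O)/O (u(O) = ((-18 + O)/((2*O)) + O)*(-8) = ((-18 + O)*(1/(2*O)) + O)*(-8) = ((-18 + O)/(2*O) + O)*(-8) = (O + (-18 + O)/(2*O))*(-8) = -8*O - 4*(-18 + O)/O)
(u(J(8, -6)) + 3377) + 194 = ((-4 - 8*(-3) + 72/(-3)) + 3377) + 194 = ((-4 + 24 + 72*(-1/3)) + 3377) + 194 = ((-4 + 24 - 24) + 3377) + 194 = (-4 + 3377) + 194 = 3373 + 194 = 3567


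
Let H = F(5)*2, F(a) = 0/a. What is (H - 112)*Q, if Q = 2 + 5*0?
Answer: -224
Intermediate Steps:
F(a) = 0
Q = 2 (Q = 2 + 0 = 2)
H = 0 (H = 0*2 = 0)
(H - 112)*Q = (0 - 112)*2 = -112*2 = -224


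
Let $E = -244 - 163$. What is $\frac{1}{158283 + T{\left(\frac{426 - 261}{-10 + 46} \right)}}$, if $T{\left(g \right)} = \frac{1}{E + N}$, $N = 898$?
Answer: $\frac{491}{77716954} \approx 6.3178 \cdot 10^{-6}$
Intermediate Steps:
$E = -407$ ($E = -244 - 163 = -407$)
$T{\left(g \right)} = \frac{1}{491}$ ($T{\left(g \right)} = \frac{1}{-407 + 898} = \frac{1}{491}$)
$\frac{1}{158283 + T{\left(\frac{426 - 261}{-10 + 46} \right)}} = \frac{1}{158283 + \frac{1}{491}} = \frac{1}{\frac{77716954}{491}} = \frac{491}{77716954}$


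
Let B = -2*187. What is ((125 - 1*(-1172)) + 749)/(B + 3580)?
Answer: 1023/1603 ≈ 0.63818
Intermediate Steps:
B = -374
((125 - 1*(-1172)) + 749)/(B + 3580) = ((125 - 1*(-1172)) + 749)/(-374 + 3580) = ((125 + 1172) + 749)/3206 = (1297 + 749)*(1/3206) = 2046*(1/3206) = 1023/1603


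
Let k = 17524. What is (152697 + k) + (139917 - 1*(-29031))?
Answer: 339169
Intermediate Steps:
(152697 + k) + (139917 - 1*(-29031)) = (152697 + 17524) + (139917 - 1*(-29031)) = 170221 + (139917 + 29031) = 170221 + 168948 = 339169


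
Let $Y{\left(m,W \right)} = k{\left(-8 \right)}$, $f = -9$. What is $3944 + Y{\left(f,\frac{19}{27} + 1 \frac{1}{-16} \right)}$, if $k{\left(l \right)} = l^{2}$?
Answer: $4008$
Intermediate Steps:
$Y{\left(m,W \right)} = 64$ ($Y{\left(m,W \right)} = \left(-8\right)^{2} = 64$)
$3944 + Y{\left(f,\frac{19}{27} + 1 \frac{1}{-16} \right)} = 3944 + 64 = 4008$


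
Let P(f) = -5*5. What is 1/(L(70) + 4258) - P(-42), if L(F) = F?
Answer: 108201/4328 ≈ 25.000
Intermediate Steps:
P(f) = -25
1/(L(70) + 4258) - P(-42) = 1/(70 + 4258) - 1*(-25) = 1/4328 + 25 = 108201/4328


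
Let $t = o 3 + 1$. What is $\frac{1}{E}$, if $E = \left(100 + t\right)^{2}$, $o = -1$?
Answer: $\frac{1}{9604} \approx 0.00010412$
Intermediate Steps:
$t = -2$ ($t = \left(-1\right) 3 + 1 = -3 + 1 = -2$)
$E = 9604$ ($E = \left(100 - 2\right)^{2} = 98^{2} = 9604$)
$\frac{1}{E} = \frac{1}{9604}$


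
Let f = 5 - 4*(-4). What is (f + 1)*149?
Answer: 3278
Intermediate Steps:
f = 21 (f = 5 + 16 = 21)
(f + 1)*149 = (21 + 1)*149 = 22*149 = 3278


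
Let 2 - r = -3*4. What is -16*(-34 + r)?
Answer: 320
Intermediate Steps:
r = 14 (r = 2 - (-1)*3*4 = 2 - (-1)*12 = 2 - 1*(-12) = 2 + 12 = 14)
-16*(-34 + r) = -16*(-34 + 14) = -16*(-20) = 320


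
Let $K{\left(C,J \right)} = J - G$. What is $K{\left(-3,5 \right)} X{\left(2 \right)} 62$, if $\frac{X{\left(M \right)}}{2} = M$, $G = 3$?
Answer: $496$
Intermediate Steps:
$X{\left(M \right)} = 2 M$
$K{\left(C,J \right)} = -3 + J$ ($K{\left(C,J \right)} = J - 3 = -3 + J$)
$K{\left(-3,5 \right)} X{\left(2 \right)} 62 = \left(-3 + 5\right) 2 \cdot 2 \cdot 62 = 2 \cdot 4 \cdot 62 = 8 \cdot 62 = 496$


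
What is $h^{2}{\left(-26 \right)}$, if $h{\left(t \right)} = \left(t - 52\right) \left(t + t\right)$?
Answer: $16451136$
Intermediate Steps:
$h{\left(t \right)} = 2 t \left(-52 + t\right)$ ($h{\left(t \right)} = \left(-52 + t\right) 2 t = 2 t \left(-52 + t\right)$)
$h^{2}{\left(-26 \right)} = \left(2 \left(-26\right) \left(-52 - 26\right)\right)^{2} = \left(2 \left(-26\right) \left(-78\right)\right)^{2} = 4056^{2} = 16451136$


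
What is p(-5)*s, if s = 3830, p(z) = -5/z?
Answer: 3830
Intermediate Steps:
p(-5)*s = -5/(-5)*3830 = -5*(-⅕)*3830 = 1*3830 = 3830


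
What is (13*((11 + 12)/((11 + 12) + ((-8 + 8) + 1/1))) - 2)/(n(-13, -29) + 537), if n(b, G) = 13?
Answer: 251/13200 ≈ 0.019015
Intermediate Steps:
(13*((11 + 12)/((11 + 12) + ((-8 + 8) + 1/1))) - 2)/(n(-13, -29) + 537) = (13*((11 + 12)/((11 + 12) + ((-8 + 8) + 1/1))) - 2)/(13 + 537) = (13*(23/(23 + (0 + 1))) - 2)/550 = (13*(23/(23 + 1)) - 2)*(1/550) = (13*(23/24) - 2)*(1/550) = (299/24 - 2)*(1/550) = (251/24)*(1/550) = 251/13200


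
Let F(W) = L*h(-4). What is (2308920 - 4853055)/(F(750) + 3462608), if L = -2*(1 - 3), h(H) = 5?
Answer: -149655/203684 ≈ -0.73474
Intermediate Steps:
L = 4 (L = -2*(-2) = 4)
F(W) = 20 (F(W) = 4*5 = 20)
(2308920 - 4853055)/(F(750) + 3462608) = (2308920 - 4853055)/(20 + 3462608) = -2544135/3462628 = -2544135*1/3462628 = -149655/203684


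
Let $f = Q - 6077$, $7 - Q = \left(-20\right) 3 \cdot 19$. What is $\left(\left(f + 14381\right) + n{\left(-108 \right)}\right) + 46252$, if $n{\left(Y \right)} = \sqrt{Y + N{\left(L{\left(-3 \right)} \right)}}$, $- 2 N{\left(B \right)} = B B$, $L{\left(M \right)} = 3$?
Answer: $55703 + \frac{15 i \sqrt{2}}{2} \approx 55703.0 + 10.607 i$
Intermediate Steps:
$Q = 1147$ ($Q = 7 - \left(-20\right) 3 \cdot 19 = 7 - \left(-60\right) 19 = 7 - -1140 = 7 + 1140 = 1147$)
$N{\left(B \right)} = - \frac{B^{2}}{2}$ ($N{\left(B \right)} = - \frac{B B}{2} = - \frac{B^{2}}{2}$)
$f = -4930$ ($f = 1147 - 6077 = -4930$)
$n{\left(Y \right)} = \sqrt{- \frac{9}{2} + Y}$ ($n{\left(Y \right)} = \sqrt{Y - \frac{3^{2}}{2}} = \sqrt{Y - \frac{9}{2}} = \sqrt{- \frac{9}{2} + Y}$)
$\left(\left(f + 14381\right) + n{\left(-108 \right)}\right) + 46252 = \left(\left(-4930 + 14381\right) + \frac{\sqrt{-18 + 4 \left(-108\right)}}{2}\right) + 46252 = \left(9451 + \frac{\sqrt{-18 - 432}}{2}\right) + 46252 = \left(9451 + \frac{\sqrt{-450}}{2}\right) + 46252 = \left(9451 + \frac{15 i \sqrt{2}}{2}\right) + 46252 = 55703 + \frac{15 i \sqrt{2}}{2}$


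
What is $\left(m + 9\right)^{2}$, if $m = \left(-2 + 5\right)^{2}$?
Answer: $324$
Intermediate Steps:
$m = 9$ ($m = 3^{2} = 9$)
$\left(m + 9\right)^{2} = \left(9 + 9\right)^{2} = 18^{2} = 324$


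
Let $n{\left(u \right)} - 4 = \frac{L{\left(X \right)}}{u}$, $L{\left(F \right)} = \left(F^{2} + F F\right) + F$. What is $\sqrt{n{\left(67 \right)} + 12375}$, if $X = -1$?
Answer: $\frac{\sqrt{55569398}}{67} \approx 111.26$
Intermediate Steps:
$L{\left(F \right)} = F + 2 F^{2}$ ($L{\left(F \right)} = \left(F^{2} + F^{2}\right) + F = 2 F^{2} + F = F + 2 F^{2}$)
$n{\left(u \right)} = 4 + \frac{1}{u}$ ($n{\left(u \right)} = 4 + \frac{\left(-1\right) \left(1 + 2 \left(-1\right)\right)}{u} = 4 + \frac{\left(-1\right) \left(1 - 2\right)}{u} = 4 + \frac{\left(-1\right) \left(-1\right)}{u} = 4 + 1 \frac{1}{u} = 4 + \frac{1}{u}$)
$\sqrt{n{\left(67 \right)} + 12375} = \sqrt{\left(4 + \frac{1}{67}\right) + 12375} = \sqrt{\frac{269}{67} + 12375} = \sqrt{\frac{829394}{67}} = \frac{\sqrt{55569398}}{67}$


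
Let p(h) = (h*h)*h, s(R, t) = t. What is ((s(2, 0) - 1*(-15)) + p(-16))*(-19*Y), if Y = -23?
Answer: -1783397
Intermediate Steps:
p(h) = h³ (p(h) = h²*h = h³)
((s(2, 0) - 1*(-15)) + p(-16))*(-19*Y) = ((0 - 1*(-15)) + (-16)³)*(-19*(-23)) = ((0 + 15) - 4096)*437 = (15 - 4096)*437 = -4081*437 = -1783397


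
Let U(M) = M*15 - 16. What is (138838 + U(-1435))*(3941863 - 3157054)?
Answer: 92055741273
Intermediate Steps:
U(M) = -16 + 15*M (U(M) = 15*M - 16 = -16 + 15*M)
(138838 + U(-1435))*(3941863 - 3157054) = (138838 + (-16 + 15*(-1435)))*(3941863 - 3157054) = (138838 + (-16 - 21525))*784809 = (138838 - 21541)*784809 = 117297*784809 = 92055741273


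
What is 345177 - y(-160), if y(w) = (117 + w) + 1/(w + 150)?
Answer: 3452201/10 ≈ 3.4522e+5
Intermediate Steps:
y(w) = 117 + w + 1/(150 + w) (y(w) = (117 + w) + 1/(150 + w) = 117 + w + 1/(150 + w))
345177 - y(-160) = 345177 - (17551 + (-160)² + 267*(-160))/(150 - 160) = 345177 - (17551 + 25600 - 42720)/(-10) = 345177 - (-1)*431/10 = 345177 - 1*(-431/10) = 345177 + 431/10 = 3452201/10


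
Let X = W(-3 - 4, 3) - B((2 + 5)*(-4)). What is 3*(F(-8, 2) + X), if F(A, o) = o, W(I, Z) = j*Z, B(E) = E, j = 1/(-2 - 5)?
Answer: 621/7 ≈ 88.714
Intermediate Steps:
j = -⅐ (j = 1/(-7) = -⅐ ≈ -0.14286)
W(I, Z) = -Z/7
X = 193/7 (X = -⅐*3 - (2 + 5)*(-4) = -3/7 - 7*(-4) = -3/7 - 1*(-28) = -3/7 + 28 = 193/7 ≈ 27.571)
3*(F(-8, 2) + X) = 3*(2 + 193/7) = 3*(207/7) = 621/7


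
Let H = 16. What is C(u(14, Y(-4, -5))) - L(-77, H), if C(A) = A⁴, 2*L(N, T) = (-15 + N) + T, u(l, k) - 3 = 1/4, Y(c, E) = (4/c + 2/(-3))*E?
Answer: 38289/256 ≈ 149.57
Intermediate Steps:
Y(c, E) = E*(-⅔ + 4/c) (Y(c, E) = (4/c + 2*(-⅓))*E = (4/c - ⅔)*E = (-⅔ + 4/c)*E = E*(-⅔ + 4/c))
u(l, k) = 13/4 (u(l, k) = 3 + 1/4 = 3 + ¼ = 13/4)
L(N, T) = -15/2 + N/2 + T/2 (L(N, T) = ((-15 + N) + T)/2 = (-15 + N + T)/2 = -15/2 + N/2 + T/2)
C(u(14, Y(-4, -5))) - L(-77, H) = (13/4)⁴ - (-15/2 + (½)*(-77) + (½)*16) = 28561/256 - (-15/2 - 77/2 + 8) = 28561/256 - 1*(-38) = 28561/256 + 38 = 38289/256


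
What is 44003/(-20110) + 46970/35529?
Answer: -618815887/714488190 ≈ -0.86610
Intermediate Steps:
44003/(-20110) + 46970/35529 = 44003*(-1/20110) + 46970*(1/35529) = -44003/20110 + 46970/35529 = -618815887/714488190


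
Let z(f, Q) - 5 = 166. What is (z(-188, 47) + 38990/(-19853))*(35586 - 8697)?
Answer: 90236069097/19853 ≈ 4.5452e+6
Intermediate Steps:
z(f, Q) = 171 (z(f, Q) = 5 + 166 = 171)
(z(-188, 47) + 38990/(-19853))*(35586 - 8697) = (171 + 38990/(-19853))*(35586 - 8697) = (171 + 38990*(-1/19853))*26889 = (171 - 38990/19853)*26889 = (3355873/19853)*26889 = 90236069097/19853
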